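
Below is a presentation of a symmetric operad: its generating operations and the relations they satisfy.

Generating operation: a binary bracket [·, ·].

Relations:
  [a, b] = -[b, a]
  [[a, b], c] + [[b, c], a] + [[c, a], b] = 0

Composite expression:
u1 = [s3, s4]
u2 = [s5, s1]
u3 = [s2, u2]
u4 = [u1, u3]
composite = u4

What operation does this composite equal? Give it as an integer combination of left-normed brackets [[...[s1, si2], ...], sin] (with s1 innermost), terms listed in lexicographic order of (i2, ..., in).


Left-normed coefficients sit on the s1-initial expansion words.
Composite bracket: [[s3, s4], [s2, [s5, s1]]]
Each bracket splits as ab - ba, giving 16 signed words (2^4 = 16).
Coefficients come from the s1-initial words:
  s1s5s2s3s4 appears with sign -1, giving the term -[[[[s1, s5], s2], s3], s4]
  s1s5s2s4s3 appears with sign +1, giving the term +[[[[s1, s5], s2], s4], s3]

-[[[[s1, s5], s2], s3], s4] + [[[[s1, s5], s2], s4], s3]


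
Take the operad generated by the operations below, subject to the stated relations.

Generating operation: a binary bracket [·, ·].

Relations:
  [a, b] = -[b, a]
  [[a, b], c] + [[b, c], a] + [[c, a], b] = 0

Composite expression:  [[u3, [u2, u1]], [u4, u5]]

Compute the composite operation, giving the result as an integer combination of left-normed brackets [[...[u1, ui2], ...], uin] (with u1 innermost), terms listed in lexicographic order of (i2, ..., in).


[[[[u1, u2], u3], u4], u5] - [[[[u1, u2], u3], u5], u4]

Expand each bracket as ab - ba; the u1-initial words give the coefficients.
Composite bracket: [[u3, [u2, u1]], [u4, u5]]
Under [a, b] = ab - ba we get 16 signed associative words (2^4 = 16).
Collect the words opening with u1:
  the word u1u2u3u4u5 carries sign +1 and contributes +[[[[u1, u2], u3], u4], u5]
  the word u1u2u3u5u4 carries sign -1 and contributes -[[[[u1, u2], u3], u5], u4]


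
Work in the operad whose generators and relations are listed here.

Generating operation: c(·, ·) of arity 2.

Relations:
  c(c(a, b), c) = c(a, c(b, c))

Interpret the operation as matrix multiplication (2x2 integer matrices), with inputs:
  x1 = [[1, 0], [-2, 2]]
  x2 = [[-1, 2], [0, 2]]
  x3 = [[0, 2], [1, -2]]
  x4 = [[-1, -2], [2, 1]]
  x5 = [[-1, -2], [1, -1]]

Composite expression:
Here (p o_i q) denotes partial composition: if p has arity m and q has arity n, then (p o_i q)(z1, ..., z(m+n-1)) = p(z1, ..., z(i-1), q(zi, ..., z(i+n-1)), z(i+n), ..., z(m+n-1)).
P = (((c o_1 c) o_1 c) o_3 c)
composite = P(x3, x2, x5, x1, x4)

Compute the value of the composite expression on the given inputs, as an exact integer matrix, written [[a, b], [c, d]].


c(x3, x2) = [[0, 4], [-1, -2]]
c(x5, x1) = [[3, -4], [3, -2]]
c(c(x3, x2), c(x5, x1)) = [[12, -8], [-9, 8]]
c(c(c(x3, x2), c(x5, x1)), x4) = [[-28, -32], [25, 26]]

[[-28, -32], [25, 26]]


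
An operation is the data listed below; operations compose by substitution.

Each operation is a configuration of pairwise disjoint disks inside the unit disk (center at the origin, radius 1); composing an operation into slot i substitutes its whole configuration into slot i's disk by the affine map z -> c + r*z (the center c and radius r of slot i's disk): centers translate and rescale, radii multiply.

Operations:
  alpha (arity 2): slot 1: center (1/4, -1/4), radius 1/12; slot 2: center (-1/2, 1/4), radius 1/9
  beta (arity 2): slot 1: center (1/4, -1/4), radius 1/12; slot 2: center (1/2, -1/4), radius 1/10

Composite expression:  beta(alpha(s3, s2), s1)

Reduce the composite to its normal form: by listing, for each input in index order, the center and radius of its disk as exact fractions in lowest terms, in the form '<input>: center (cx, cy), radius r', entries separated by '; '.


s1: center (1/2, -1/4), radius 1/10; s2: center (5/24, -11/48), radius 1/108; s3: center (13/48, -13/48), radius 1/144

Below beta, radii multiply path by path; the s-disk centers shift.
tracing s3 down its 2-map path: center (13/48, -13/48), radius 1/144
tracing s2 down its 2-map path: center (5/24, -11/48), radius 1/108
tracing s1 down its 1-map path: center (1/2, -1/4), radius 1/10


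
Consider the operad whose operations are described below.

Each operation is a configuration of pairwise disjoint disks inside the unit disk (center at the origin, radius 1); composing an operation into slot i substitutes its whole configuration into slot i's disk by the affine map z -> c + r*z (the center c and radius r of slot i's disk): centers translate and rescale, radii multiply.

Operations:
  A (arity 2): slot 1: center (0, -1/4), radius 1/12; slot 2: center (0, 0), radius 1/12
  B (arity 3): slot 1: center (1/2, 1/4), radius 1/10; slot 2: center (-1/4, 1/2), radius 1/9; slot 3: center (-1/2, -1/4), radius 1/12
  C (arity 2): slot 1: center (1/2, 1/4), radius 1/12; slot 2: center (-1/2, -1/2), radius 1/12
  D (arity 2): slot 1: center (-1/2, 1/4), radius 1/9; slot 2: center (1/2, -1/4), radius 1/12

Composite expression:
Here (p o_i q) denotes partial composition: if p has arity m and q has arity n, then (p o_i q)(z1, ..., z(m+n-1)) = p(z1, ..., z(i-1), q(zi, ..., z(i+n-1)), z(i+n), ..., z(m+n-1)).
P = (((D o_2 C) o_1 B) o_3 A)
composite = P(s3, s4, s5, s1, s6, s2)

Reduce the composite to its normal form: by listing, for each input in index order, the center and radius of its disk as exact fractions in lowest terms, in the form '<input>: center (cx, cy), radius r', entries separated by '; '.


Only the slot chain above each s matters under D; compose those maps.
s3: after 2 affine steps, its disk has center (-4/9, 5/18), radius 1/90
s4: after 2 affine steps, its disk has center (-19/36, 11/36), radius 1/81
s5: after 3 affine steps, its disk has center (-5/9, 95/432), radius 1/1296
s1: after 3 affine steps, its disk has center (-5/9, 2/9), radius 1/1296
s6: after 2 affine steps, its disk has center (13/24, -11/48), radius 1/144
s2: after 2 affine steps, its disk has center (11/24, -7/24), radius 1/144

s1: center (-5/9, 2/9), radius 1/1296; s2: center (11/24, -7/24), radius 1/144; s3: center (-4/9, 5/18), radius 1/90; s4: center (-19/36, 11/36), radius 1/81; s5: center (-5/9, 95/432), radius 1/1296; s6: center (13/24, -11/48), radius 1/144


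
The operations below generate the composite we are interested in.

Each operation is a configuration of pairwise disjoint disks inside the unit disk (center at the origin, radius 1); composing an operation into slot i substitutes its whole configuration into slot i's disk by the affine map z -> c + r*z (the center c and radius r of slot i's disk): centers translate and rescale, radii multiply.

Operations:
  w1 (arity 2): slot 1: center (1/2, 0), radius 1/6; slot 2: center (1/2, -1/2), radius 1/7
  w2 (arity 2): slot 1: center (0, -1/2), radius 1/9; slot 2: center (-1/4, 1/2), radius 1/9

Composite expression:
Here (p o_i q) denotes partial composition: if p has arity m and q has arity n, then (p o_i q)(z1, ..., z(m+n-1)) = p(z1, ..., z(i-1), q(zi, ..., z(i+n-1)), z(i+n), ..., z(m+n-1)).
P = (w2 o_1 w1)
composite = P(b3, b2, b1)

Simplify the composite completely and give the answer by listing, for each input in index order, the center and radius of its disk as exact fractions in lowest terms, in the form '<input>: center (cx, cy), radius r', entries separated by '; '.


Nesting under w2 composes maps z -> c + r*z down each b-path.
b3 passes through 2 substitutions, ending at center (1/18, -1/2), radius 1/54
b2 passes through 2 substitutions, ending at center (1/18, -5/9), radius 1/63
b1 passes through 1 substitution, ending at center (-1/4, 1/2), radius 1/9

b1: center (-1/4, 1/2), radius 1/9; b2: center (1/18, -5/9), radius 1/63; b3: center (1/18, -1/2), radius 1/54


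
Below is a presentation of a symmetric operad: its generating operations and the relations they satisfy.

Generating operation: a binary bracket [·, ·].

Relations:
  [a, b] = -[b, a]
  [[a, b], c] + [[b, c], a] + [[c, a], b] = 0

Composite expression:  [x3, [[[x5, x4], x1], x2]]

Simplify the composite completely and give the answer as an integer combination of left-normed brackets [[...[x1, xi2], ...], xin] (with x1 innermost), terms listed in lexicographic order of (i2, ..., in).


-[[[[x1, x4], x5], x2], x3] + [[[[x1, x5], x4], x2], x3]

Expand each bracket as ab - ba; the x1-initial words give the coefficients.
Composite bracket: [x3, [[[x5, x4], x1], x2]]
Expanding via [a, b] = ab - ba: 16 signed words (2^4 = 16).
The x1-initial words carry the normal form:
  from x1x4x5x2x3, sign -1: term -[[[[x1, x4], x5], x2], x3]
  from x1x5x4x2x3, sign +1: term +[[[[x1, x5], x4], x2], x3]


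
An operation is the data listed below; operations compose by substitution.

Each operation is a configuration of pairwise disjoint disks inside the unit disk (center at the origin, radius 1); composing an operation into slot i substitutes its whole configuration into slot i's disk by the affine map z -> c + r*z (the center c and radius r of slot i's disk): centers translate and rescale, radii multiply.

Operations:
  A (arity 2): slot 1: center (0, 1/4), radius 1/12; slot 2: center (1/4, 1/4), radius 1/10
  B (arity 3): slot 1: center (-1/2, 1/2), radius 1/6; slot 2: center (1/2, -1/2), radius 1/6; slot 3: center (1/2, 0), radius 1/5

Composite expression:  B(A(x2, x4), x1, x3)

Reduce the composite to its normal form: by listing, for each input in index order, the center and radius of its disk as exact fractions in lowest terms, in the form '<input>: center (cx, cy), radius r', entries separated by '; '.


x1: center (1/2, -1/2), radius 1/6; x2: center (-1/2, 13/24), radius 1/72; x3: center (1/2, 0), radius 1/5; x4: center (-11/24, 13/24), radius 1/60

Only the slot chain above each x matters under B; compose those maps.
tracing x2 down its 2-map path: center (-1/2, 13/24), radius 1/72
tracing x4 down its 2-map path: center (-11/24, 13/24), radius 1/60
tracing x1 down its 1-map path: center (1/2, -1/2), radius 1/6
tracing x3 down its 1-map path: center (1/2, 0), radius 1/5


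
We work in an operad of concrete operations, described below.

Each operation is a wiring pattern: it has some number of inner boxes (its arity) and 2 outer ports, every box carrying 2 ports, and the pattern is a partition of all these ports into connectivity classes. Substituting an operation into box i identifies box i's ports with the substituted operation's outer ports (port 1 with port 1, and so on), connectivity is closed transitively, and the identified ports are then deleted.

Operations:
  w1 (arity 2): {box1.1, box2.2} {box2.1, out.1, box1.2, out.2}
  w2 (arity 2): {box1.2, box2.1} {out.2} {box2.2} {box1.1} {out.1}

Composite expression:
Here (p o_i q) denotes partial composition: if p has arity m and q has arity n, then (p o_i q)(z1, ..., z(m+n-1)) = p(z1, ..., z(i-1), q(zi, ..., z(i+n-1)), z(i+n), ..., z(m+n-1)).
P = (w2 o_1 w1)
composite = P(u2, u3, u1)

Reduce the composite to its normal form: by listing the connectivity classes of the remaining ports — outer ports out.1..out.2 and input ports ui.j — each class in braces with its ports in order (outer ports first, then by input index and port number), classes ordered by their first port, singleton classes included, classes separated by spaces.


{out.1} {out.2} {u1.1, u2.2, u3.1} {u1.2} {u2.1, u3.2}

Connectivity passes through glued w2-boundaries; trace each wire chain.
w1 over (u2, u3) gives {out.1, out.2, u2.2, u3.1} {u2.1, u3.2}, out.j being that stage's outer ports
w2 over (u2, u3, u1) gives {out.1} {out.2} {u1.1, u2.2, u3.1} {u1.2} {u2.1, u3.2}, out.j being that stage's outer ports


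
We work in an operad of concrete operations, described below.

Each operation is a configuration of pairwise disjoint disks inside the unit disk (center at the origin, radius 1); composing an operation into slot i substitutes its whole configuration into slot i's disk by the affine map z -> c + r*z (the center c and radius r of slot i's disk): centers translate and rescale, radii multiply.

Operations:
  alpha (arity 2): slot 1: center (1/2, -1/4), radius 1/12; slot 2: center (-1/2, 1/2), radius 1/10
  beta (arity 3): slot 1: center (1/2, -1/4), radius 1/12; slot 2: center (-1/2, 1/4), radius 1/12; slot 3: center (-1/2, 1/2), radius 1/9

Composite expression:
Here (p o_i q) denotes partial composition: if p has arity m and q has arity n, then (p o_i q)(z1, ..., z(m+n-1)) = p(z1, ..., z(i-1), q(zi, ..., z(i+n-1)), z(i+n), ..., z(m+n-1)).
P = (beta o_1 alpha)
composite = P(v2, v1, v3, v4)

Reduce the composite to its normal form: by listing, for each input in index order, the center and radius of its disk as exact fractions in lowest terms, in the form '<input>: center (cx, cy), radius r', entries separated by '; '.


v1: center (11/24, -5/24), radius 1/120; v2: center (13/24, -13/48), radius 1/144; v3: center (-1/2, 1/4), radius 1/12; v4: center (-1/2, 1/2), radius 1/9

Follow each v-input down from beta: c' goes to c + r*c', radius to r*r'.
tracing v2 down its 2-map path: center (13/24, -13/48), radius 1/144
tracing v1 down its 2-map path: center (11/24, -5/24), radius 1/120
tracing v3 down its 1-map path: center (-1/2, 1/4), radius 1/12
tracing v4 down its 1-map path: center (-1/2, 1/2), radius 1/9


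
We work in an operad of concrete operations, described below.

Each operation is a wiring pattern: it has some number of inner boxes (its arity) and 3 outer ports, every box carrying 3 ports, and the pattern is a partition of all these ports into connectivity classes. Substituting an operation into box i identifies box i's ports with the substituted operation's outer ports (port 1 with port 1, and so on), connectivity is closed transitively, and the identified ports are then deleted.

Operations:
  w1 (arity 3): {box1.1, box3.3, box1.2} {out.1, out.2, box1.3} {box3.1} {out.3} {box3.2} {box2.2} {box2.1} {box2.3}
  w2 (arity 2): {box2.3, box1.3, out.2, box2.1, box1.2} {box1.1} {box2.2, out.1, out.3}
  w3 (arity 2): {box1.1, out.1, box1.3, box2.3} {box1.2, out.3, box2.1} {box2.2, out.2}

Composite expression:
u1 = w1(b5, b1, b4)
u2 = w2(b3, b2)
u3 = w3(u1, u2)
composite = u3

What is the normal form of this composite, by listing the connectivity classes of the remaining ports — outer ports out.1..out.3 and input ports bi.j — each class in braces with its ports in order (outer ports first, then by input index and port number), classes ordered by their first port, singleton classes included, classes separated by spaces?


{out.1, out.3, b2.2, b5.3} {out.2, b2.1, b2.3, b3.2, b3.3} {b1.1} {b1.2} {b1.3} {b3.1} {b4.1} {b4.2} {b4.3, b5.1, b5.2}

Connectivity passes through glued w3-boundaries; trace each wire chain.
stage w1: inputs (b5, b1, b4), connectivity {out.1, out.2, b5.3} {out.3} {b1.1} {b1.2} {b1.3} {b4.1} {b4.2} {b4.3, b5.1, b5.2}, out.j its boundary
stage w2: inputs (b3, b2), connectivity {out.1, out.3, b2.2} {out.2, b2.1, b2.3, b3.2, b3.3} {b3.1}, out.j its boundary
stage w3: inputs (b5, b1, b4, b3, b2), connectivity {out.1, out.3, b2.2, b5.3} {out.2, b2.1, b2.3, b3.2, b3.3} {b1.1} {b1.2} {b1.3} {b3.1} {b4.1} {b4.2} {b4.3, b5.1, b5.2}, out.j its boundary


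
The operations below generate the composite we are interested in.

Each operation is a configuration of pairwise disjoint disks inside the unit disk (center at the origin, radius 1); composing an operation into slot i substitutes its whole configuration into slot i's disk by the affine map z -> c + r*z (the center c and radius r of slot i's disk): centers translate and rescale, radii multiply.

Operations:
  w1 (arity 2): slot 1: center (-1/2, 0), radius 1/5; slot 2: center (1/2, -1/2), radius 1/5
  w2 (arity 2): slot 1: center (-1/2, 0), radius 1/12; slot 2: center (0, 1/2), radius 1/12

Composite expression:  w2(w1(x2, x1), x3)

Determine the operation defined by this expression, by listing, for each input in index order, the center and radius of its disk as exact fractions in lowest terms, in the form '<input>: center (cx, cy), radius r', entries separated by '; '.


x1: center (-11/24, -1/24), radius 1/60; x2: center (-13/24, 0), radius 1/60; x3: center (0, 1/2), radius 1/12

Affine substitution under w2: radii multiply and x-centers shift.
input x2: composing its 2 substitution steps yields center (-13/24, 0), radius 1/60
input x1: composing its 2 substitution steps yields center (-11/24, -1/24), radius 1/60
input x3: composing its 1 substitution step yields center (0, 1/2), radius 1/12


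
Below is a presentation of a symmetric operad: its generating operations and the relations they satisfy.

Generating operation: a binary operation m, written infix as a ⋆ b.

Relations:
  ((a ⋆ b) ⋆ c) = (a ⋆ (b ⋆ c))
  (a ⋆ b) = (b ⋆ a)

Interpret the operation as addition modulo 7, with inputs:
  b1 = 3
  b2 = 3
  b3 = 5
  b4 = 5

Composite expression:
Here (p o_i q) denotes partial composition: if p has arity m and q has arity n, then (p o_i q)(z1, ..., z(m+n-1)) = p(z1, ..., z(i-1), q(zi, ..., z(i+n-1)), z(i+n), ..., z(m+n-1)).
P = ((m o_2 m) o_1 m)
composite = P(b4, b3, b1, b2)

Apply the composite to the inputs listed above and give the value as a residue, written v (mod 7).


2 (mod 7)

(b4 ⋆ b3) = 3
(b1 ⋆ b2) = 6
((b4 ⋆ b3) ⋆ (b1 ⋆ b2)) = 2


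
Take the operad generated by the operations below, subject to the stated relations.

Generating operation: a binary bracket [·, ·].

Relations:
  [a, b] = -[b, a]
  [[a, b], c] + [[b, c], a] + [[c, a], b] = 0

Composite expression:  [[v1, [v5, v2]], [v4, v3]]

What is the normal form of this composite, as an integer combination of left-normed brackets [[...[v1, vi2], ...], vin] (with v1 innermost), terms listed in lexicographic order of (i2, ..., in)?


[[[[v1, v2], v5], v3], v4] - [[[[v1, v2], v5], v4], v3] - [[[[v1, v5], v2], v3], v4] + [[[[v1, v5], v2], v4], v3]

In the tensor algebra, words opening v1 carry the v1-anchored form.
Composite bracket: [[v1, [v5, v2]], [v4, v3]]
Full expansion: 16 signed words from ab - ba (2^4 = 16).
The v1-initial words carry the normal form:
  the word v1v2v5v3v4 carries sign +1 and contributes +[[[[v1, v2], v5], v3], v4]
  the word v1v2v5v4v3 carries sign -1 and contributes -[[[[v1, v2], v5], v4], v3]
  the word v1v5v2v3v4 carries sign -1 and contributes -[[[[v1, v5], v2], v3], v4]
  the word v1v5v2v4v3 carries sign +1 and contributes +[[[[v1, v5], v2], v4], v3]


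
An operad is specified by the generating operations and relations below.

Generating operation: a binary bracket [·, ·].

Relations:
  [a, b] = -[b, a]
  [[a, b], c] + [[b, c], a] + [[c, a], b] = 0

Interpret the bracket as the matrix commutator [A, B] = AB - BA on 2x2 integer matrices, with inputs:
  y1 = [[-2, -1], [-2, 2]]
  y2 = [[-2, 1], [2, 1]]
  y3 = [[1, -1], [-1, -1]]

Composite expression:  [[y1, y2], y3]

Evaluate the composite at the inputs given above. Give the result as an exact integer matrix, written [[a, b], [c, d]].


[[21, 14], [28, -21]]

[y1, y2] = [[0, -7], [14, 0]]
[[y1, y2], y3] = [[21, 14], [28, -21]]


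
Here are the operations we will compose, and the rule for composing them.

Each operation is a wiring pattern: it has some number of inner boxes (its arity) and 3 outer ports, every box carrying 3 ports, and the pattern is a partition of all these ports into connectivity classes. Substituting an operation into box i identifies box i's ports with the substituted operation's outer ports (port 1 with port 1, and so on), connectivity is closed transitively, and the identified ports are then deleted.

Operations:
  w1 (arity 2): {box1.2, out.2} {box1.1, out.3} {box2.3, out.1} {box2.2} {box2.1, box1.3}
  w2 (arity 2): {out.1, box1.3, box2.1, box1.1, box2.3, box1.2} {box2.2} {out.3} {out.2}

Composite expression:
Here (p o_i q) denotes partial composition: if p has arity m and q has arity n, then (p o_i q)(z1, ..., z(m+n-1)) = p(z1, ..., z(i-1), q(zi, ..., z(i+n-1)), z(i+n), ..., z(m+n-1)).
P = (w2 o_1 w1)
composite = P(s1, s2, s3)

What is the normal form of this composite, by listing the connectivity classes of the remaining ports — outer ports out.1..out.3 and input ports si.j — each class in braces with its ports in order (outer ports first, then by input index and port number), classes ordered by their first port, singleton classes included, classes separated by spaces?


{out.1, s1.1, s1.2, s2.3, s3.1, s3.3} {out.2} {out.3} {s1.3, s2.1} {s2.2} {s3.2}

Reachability decides: close wires over w2-identified ports.
after w1, the pattern on (s1, s2) reads {out.1, s2.3} {out.2, s1.2} {out.3, s1.1} {s1.3, s2.1} {s2.2} (out.j = its outer ports)
after w2, the pattern on (s1, s2, s3) reads {out.1, s1.1, s1.2, s2.3, s3.1, s3.3} {out.2} {out.3} {s1.3, s2.1} {s2.2} {s3.2} (out.j = its outer ports)


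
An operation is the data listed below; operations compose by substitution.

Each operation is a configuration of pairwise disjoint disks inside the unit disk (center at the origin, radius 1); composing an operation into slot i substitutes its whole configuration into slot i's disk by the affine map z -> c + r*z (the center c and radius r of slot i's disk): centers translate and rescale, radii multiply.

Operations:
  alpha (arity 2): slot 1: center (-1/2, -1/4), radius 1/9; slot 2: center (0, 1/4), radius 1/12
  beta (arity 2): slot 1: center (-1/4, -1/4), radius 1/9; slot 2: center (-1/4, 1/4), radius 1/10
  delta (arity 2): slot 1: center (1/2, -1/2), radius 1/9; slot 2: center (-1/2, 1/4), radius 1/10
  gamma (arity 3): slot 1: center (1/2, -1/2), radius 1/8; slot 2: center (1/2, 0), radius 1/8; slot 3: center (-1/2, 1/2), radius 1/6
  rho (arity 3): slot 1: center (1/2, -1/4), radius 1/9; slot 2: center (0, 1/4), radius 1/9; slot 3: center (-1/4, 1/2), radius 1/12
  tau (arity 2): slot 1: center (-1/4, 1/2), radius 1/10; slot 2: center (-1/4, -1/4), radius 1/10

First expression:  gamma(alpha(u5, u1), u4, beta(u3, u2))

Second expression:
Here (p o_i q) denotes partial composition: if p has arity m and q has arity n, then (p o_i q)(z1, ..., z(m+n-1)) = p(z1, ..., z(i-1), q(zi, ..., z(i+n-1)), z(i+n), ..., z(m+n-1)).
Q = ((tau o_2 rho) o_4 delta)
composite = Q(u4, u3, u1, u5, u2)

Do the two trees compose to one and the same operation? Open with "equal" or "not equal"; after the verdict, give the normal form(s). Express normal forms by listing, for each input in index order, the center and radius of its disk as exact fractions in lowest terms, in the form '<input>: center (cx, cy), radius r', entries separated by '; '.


not equal — first u1: center (1/2, -15/32), radius 1/96; u2: center (-13/24, 13/24), radius 1/60; u3: center (-13/24, 11/24), radius 1/54; u4: center (1/2, 0), radius 1/8; u5: center (7/16, -17/32), radius 1/72, second u1: center (-1/4, -9/40), radius 1/90; u2: center (-67/240, -19/96), radius 1/1200; u3: center (-1/5, -11/40), radius 1/90; u4: center (-1/4, 1/2), radius 1/10; u5: center (-13/48, -49/240), radius 1/1080

The first composite normalizes to u1: center (1/2, -15/32), radius 1/96; u2: center (-13/24, 13/24), radius 1/60; u3: center (-13/24, 11/24), radius 1/54; u4: center (1/2, 0), radius 1/8; u5: center (7/16, -17/32), radius 1/72
The second composite normalizes to u1: center (-1/4, -9/40), radius 1/90; u2: center (-67/240, -19/96), radius 1/1200; u3: center (-1/5, -11/40), radius 1/90; u4: center (-1/4, 1/2), radius 1/10; u5: center (-13/48, -49/240), radius 1/1080
No match — not equal.


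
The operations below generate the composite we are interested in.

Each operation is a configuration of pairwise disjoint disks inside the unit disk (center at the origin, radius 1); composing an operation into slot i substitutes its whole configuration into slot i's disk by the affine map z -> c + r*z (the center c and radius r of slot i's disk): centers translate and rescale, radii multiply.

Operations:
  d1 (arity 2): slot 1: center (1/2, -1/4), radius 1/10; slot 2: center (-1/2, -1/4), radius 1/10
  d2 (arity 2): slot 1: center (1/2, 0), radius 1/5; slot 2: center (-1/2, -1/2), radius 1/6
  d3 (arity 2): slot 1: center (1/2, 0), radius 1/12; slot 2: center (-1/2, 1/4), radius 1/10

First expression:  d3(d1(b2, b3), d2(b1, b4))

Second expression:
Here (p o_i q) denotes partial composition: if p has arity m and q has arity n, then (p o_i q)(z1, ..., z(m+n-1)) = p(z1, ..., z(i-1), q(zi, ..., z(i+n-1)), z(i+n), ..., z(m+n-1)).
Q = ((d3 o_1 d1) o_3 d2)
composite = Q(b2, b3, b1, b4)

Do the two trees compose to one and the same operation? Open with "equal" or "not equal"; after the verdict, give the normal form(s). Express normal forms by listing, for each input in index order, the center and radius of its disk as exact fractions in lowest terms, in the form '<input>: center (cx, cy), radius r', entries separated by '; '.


equal; both compose to b1: center (-9/20, 1/4), radius 1/50; b2: center (13/24, -1/48), radius 1/120; b3: center (11/24, -1/48), radius 1/120; b4: center (-11/20, 1/5), radius 1/60

Reducing the first expression gives b1: center (-9/20, 1/4), radius 1/50; b2: center (13/24, -1/48), radius 1/120; b3: center (11/24, -1/48), radius 1/120; b4: center (-11/20, 1/5), radius 1/60
Reducing the second expression gives b1: center (-9/20, 1/4), radius 1/50; b2: center (13/24, -1/48), radius 1/120; b3: center (11/24, -1/48), radius 1/120; b4: center (-11/20, 1/5), radius 1/60
The forms coincide; equal.


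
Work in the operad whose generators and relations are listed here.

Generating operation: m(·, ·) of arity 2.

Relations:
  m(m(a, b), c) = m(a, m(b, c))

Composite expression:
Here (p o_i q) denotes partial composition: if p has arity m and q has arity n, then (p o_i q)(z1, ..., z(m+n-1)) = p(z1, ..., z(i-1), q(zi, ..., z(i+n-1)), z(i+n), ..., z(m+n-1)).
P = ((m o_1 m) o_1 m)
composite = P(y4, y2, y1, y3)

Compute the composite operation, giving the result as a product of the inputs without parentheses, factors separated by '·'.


y4 · y2 · y1 · y3


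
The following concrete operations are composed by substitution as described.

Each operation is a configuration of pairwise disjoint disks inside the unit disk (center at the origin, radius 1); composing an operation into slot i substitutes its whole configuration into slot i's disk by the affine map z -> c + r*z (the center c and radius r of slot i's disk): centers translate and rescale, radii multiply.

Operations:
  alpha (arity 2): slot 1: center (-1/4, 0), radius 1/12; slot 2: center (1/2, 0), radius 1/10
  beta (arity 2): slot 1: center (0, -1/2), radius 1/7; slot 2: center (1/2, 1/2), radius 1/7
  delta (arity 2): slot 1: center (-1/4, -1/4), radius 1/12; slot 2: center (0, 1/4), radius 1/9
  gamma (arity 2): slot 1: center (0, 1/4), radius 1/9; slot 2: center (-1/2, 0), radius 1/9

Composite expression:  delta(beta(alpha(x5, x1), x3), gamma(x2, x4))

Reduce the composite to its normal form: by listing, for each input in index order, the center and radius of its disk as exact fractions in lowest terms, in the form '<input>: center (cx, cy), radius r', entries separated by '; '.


x1: center (-41/168, -7/24), radius 1/840; x2: center (0, 5/18), radius 1/81; x3: center (-5/24, -5/24), radius 1/84; x4: center (-1/18, 1/4), radius 1/81; x5: center (-85/336, -7/24), radius 1/1008

Each x-disk chains the slot maps above it in delta; radii multiply.
input x5: composing its 3 substitution steps yields center (-85/336, -7/24), radius 1/1008
input x1: composing its 3 substitution steps yields center (-41/168, -7/24), radius 1/840
input x3: composing its 2 substitution steps yields center (-5/24, -5/24), radius 1/84
input x2: composing its 2 substitution steps yields center (0, 5/18), radius 1/81
input x4: composing its 2 substitution steps yields center (-1/18, 1/4), radius 1/81


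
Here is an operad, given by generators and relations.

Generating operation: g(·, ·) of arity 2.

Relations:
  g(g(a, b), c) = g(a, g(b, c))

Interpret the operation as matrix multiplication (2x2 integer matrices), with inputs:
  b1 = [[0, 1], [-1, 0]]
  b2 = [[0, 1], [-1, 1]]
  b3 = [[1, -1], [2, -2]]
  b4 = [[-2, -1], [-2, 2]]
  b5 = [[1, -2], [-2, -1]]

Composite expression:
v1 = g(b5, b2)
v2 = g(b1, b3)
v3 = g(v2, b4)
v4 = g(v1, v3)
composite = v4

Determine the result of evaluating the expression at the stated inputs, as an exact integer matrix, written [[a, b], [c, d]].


[[0, -15], [0, -15]]

g(b5, b2) = [[2, -1], [1, -3]]
g(b1, b3) = [[2, -2], [-1, 1]]
g(g(b1, b3), b4) = [[0, -6], [0, 3]]
g(g(b5, b2), g(g(b1, b3), b4)) = [[0, -15], [0, -15]]


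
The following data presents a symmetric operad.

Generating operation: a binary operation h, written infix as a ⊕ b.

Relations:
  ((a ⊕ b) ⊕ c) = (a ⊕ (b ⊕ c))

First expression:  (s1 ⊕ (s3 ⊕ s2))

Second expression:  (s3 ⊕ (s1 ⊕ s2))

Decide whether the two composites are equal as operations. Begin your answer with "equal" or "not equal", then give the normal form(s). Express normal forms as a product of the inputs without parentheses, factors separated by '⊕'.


The first expression, normalized: s1 ⊕ s3 ⊕ s2
The second expression, normalized: s3 ⊕ s1 ⊕ s2
The forms do not match — not equal.

not equal; first: s1 ⊕ s3 ⊕ s2; second: s3 ⊕ s1 ⊕ s2


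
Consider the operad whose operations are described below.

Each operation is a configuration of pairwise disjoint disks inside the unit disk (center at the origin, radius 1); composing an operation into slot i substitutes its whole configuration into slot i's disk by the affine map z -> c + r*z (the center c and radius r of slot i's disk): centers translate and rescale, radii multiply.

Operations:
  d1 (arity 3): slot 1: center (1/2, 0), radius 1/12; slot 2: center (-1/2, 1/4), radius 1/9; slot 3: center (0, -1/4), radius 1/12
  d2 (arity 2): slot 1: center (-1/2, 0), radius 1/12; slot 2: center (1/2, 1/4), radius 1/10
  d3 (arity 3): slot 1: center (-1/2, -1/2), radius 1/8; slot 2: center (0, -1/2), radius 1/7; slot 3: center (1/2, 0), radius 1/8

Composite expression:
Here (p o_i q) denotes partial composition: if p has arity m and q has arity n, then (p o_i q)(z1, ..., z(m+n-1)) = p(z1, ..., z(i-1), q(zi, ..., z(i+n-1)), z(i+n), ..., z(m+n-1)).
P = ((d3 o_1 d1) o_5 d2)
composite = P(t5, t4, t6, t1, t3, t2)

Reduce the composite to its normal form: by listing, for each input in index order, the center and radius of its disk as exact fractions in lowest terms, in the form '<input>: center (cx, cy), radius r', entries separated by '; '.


t1: center (0, -1/2), radius 1/7; t2: center (9/16, 1/32), radius 1/80; t3: center (7/16, 0), radius 1/96; t4: center (-9/16, -15/32), radius 1/72; t5: center (-7/16, -1/2), radius 1/96; t6: center (-1/2, -17/32), radius 1/96

Follow each t-input down from d3: c' goes to c + r*c', radius to r*r'.
input t5: composing its 2 substitution steps yields center (-7/16, -1/2), radius 1/96
input t4: composing its 2 substitution steps yields center (-9/16, -15/32), radius 1/72
input t6: composing its 2 substitution steps yields center (-1/2, -17/32), radius 1/96
input t1: composing its 1 substitution step yields center (0, -1/2), radius 1/7
input t3: composing its 2 substitution steps yields center (7/16, 0), radius 1/96
input t2: composing its 2 substitution steps yields center (9/16, 1/32), radius 1/80


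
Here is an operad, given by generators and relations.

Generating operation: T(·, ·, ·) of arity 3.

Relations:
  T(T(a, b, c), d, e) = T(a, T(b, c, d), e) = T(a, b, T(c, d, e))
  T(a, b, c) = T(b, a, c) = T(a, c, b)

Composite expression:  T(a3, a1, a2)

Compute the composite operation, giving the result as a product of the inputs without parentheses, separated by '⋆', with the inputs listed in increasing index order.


a1 ⋆ a2 ⋆ a3

Both nesting and order wash out for T; what remains is which a's occur.
T(a3, a1, a2) linearizes to a3 ⋆ a1 ⋆ a2
putting the inputs in ascending order: a1 ⋆ a2 ⋆ a3


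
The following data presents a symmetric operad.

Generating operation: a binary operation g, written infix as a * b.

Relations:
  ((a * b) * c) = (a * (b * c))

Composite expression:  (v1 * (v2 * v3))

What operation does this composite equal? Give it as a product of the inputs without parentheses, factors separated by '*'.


Key point: g is associative — brackets drop, the v-order remains.
(v2 * v3) reduces to v2 * v3
(v1 * (v2 * v3)) reduces to v1 * v2 * v3

v1 * v2 * v3


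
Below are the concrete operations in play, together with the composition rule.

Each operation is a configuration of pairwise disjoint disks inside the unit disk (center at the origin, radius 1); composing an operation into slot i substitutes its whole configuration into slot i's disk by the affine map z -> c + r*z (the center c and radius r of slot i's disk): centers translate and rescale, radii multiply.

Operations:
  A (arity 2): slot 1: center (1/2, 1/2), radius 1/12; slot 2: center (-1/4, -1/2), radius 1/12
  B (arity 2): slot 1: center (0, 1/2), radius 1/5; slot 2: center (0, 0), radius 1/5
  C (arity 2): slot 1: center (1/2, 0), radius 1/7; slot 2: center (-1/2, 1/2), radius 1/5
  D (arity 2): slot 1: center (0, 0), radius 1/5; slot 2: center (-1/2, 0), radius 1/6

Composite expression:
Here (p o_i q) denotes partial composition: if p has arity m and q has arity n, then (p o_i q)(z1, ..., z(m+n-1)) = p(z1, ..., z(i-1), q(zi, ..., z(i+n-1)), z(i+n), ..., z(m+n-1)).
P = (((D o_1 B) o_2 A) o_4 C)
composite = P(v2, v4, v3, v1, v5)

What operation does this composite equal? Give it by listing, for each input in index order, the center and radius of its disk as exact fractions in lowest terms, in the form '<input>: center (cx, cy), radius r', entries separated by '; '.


v1: center (-5/12, 0), radius 1/42; v2: center (0, 1/10), radius 1/25; v3: center (-1/100, -1/50), radius 1/300; v4: center (1/50, 1/50), radius 1/300; v5: center (-7/12, 1/12), radius 1/30

Affine substitution under D: radii multiply and v-centers shift.
input v2: composing its 2 substitution steps yields center (0, 1/10), radius 1/25
input v4: composing its 3 substitution steps yields center (1/50, 1/50), radius 1/300
input v3: composing its 3 substitution steps yields center (-1/100, -1/50), radius 1/300
input v1: composing its 2 substitution steps yields center (-5/12, 0), radius 1/42
input v5: composing its 2 substitution steps yields center (-7/12, 1/12), radius 1/30


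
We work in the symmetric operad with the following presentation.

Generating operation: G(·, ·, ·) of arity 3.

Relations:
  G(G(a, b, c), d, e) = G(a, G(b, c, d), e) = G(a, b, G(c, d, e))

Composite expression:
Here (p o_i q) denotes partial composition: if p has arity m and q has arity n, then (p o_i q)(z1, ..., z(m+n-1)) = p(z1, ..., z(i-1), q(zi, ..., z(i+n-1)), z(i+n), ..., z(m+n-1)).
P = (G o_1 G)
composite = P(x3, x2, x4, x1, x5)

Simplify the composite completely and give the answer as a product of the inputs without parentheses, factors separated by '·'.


x3 · x2 · x4 · x1 · x5

Every regrouping of G is equal, so read the x-inputs in written order.
G(x3, x2, x4) linearizes to x3 · x2 · x4
G(G(x3, x2, x4), x1, x5) linearizes to x3 · x2 · x4 · x1 · x5


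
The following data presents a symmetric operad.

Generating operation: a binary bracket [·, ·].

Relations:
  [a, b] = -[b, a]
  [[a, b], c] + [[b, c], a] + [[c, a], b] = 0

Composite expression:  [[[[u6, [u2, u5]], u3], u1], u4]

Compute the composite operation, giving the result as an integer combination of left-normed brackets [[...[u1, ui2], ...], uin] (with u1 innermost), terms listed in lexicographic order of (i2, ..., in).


[[[[[u1, u2], u5], u6], u3], u4] - [[[[[u1, u3], u2], u5], u6], u4] + [[[[[u1, u3], u5], u2], u6], u4] + [[[[[u1, u3], u6], u2], u5], u4] - [[[[[u1, u3], u6], u5], u2], u4] - [[[[[u1, u5], u2], u6], u3], u4] - [[[[[u1, u6], u2], u5], u3], u4] + [[[[[u1, u6], u5], u2], u3], u4]


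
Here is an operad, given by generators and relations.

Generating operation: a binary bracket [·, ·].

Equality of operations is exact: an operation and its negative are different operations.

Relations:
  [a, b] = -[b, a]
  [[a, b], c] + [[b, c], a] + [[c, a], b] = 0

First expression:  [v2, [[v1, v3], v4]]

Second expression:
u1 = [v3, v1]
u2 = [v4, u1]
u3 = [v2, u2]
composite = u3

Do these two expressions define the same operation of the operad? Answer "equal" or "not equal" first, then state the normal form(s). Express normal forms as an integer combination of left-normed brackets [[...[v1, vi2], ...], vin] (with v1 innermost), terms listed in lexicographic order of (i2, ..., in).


equal; both compose to -[[[v1, v3], v4], v2]

The first expression, normalized: -[[[v1, v3], v4], v2]
The second expression, normalized: -[[[v1, v3], v4], v2]
The normal forms match — equal.


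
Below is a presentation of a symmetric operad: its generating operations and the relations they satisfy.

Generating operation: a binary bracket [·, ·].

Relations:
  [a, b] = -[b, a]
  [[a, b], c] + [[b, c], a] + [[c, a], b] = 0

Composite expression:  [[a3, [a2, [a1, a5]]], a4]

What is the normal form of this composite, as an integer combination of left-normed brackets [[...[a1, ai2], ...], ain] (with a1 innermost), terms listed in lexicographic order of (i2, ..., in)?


Left-normed coefficients sit on the a1-initial expansion words.
Composite bracket: [[a3, [a2, [a1, a5]]], a4]
Expanding via [a, b] = ab - ba: 16 signed words (2^4 = 16).
Collect the words opening with a1:
  from a1a5a2a3a4, sign +1: term +[[[[a1, a5], a2], a3], a4]

[[[[a1, a5], a2], a3], a4]


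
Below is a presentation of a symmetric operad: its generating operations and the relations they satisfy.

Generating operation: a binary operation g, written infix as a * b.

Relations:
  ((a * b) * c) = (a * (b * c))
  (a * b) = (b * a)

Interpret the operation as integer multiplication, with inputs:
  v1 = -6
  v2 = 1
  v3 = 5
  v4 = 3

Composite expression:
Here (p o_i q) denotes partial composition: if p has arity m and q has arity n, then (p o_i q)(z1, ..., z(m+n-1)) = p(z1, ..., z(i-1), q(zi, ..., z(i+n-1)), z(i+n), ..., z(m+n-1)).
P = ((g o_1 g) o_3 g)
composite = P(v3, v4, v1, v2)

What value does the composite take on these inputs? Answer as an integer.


-90


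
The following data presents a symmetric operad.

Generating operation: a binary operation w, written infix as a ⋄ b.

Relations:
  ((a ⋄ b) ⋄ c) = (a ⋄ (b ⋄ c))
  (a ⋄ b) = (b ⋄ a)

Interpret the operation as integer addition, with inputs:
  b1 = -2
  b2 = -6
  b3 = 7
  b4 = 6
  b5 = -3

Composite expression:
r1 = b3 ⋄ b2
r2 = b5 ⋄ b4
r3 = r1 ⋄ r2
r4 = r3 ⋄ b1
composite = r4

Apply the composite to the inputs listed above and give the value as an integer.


2

(b3 ⋄ b2) = 1
(b5 ⋄ b4) = 3
((b3 ⋄ b2) ⋄ (b5 ⋄ b4)) = 4
(((b3 ⋄ b2) ⋄ (b5 ⋄ b4)) ⋄ b1) = 2


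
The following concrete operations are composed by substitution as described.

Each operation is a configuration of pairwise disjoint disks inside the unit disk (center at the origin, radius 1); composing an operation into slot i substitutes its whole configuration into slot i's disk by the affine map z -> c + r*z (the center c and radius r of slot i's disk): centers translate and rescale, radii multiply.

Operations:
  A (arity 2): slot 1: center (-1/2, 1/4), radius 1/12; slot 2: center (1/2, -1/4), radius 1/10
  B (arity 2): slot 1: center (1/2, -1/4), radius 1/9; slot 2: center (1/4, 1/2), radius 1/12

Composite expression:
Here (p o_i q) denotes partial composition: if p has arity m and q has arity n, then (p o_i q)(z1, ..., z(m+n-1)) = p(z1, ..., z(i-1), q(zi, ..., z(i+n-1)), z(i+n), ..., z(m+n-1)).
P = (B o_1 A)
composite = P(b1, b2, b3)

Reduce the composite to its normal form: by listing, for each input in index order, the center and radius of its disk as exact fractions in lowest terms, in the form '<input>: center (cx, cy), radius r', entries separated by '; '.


b1: center (4/9, -2/9), radius 1/108; b2: center (5/9, -5/18), radius 1/90; b3: center (1/4, 1/2), radius 1/12

Nesting under B composes maps z -> c + r*z down each b-path.
for b1, the 2-step affine chain lands on center (4/9, -2/9), radius 1/108
for b2, the 2-step affine chain lands on center (5/9, -5/18), radius 1/90
for b3, the 1-step affine chain lands on center (1/4, 1/2), radius 1/12


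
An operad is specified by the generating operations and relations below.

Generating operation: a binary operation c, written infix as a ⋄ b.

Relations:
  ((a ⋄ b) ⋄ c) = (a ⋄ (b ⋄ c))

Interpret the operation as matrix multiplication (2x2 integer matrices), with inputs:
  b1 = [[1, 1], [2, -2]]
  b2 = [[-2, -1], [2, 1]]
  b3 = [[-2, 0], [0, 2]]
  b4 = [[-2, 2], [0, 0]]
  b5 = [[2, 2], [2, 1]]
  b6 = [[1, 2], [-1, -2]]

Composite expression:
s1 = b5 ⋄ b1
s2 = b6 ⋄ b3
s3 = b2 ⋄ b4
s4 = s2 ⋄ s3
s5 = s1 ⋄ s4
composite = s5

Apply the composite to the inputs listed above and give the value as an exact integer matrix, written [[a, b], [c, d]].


[[-192, 192], [-96, 96]]

(b5 ⋄ b1) = [[6, -2], [4, 0]]
(b6 ⋄ b3) = [[-2, 4], [2, -4]]
(b2 ⋄ b4) = [[4, -4], [-4, 4]]
((b6 ⋄ b3) ⋄ (b2 ⋄ b4)) = [[-24, 24], [24, -24]]
((b5 ⋄ b1) ⋄ ((b6 ⋄ b3) ⋄ (b2 ⋄ b4))) = [[-192, 192], [-96, 96]]
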